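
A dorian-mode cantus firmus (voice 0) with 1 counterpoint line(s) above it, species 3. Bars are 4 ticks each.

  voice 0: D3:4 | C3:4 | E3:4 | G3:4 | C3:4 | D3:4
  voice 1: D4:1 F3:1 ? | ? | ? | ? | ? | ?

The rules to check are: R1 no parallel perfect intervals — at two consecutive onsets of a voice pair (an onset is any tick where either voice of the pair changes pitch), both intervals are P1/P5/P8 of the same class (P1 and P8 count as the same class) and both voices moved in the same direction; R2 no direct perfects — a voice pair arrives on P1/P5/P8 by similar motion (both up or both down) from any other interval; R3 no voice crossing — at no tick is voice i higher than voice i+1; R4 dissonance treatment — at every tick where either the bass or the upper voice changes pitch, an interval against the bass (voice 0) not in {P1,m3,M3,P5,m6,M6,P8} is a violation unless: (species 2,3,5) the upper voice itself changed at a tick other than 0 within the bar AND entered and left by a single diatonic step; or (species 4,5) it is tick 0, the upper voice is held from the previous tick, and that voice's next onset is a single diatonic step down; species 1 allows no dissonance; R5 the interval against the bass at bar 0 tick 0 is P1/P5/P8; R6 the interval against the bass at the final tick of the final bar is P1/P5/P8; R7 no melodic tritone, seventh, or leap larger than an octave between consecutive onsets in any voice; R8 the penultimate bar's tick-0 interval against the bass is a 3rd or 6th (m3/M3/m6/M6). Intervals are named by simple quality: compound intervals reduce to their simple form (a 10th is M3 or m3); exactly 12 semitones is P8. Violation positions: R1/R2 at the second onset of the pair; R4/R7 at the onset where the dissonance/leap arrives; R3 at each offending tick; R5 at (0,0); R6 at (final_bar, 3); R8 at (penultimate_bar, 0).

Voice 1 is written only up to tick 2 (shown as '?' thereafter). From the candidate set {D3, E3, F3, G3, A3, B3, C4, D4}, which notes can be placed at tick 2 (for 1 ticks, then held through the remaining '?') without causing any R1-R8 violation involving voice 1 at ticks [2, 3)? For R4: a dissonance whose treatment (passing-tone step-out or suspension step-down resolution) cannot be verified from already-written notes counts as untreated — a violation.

D3: legal
E3: violates R4
F3: legal
G3: violates R4
A3: legal
B3: violates R7
C4: violates R4
D4: legal

{A3, D3, D4, F3}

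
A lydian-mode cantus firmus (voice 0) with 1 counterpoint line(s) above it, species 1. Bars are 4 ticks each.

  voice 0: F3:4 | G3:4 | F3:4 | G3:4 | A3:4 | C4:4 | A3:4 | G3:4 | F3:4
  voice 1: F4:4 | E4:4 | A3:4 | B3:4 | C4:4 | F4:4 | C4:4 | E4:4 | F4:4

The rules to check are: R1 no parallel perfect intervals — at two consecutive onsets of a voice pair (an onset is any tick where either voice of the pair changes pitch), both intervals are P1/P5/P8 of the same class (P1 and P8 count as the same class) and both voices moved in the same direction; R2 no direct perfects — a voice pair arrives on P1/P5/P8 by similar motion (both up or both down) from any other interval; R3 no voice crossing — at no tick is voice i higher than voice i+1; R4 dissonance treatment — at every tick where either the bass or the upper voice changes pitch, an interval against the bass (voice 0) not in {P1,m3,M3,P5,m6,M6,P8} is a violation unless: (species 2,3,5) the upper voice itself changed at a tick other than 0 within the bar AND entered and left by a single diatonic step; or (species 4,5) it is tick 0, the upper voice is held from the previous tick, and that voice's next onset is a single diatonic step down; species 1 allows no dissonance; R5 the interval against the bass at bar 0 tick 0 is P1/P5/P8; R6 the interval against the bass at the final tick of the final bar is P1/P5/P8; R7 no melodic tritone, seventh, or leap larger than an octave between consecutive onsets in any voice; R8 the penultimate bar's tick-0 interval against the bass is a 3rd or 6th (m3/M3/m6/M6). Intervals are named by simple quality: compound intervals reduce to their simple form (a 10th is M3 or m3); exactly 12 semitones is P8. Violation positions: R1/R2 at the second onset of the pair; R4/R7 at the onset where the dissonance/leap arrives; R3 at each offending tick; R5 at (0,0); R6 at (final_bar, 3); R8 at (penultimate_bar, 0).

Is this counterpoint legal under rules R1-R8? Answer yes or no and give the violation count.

No (1 violations)

bar 0: v0=F3 v1=F4 (P8)
bar 1: v0=G3 v1=E4 (M6)
bar 2: v0=F3 v1=A3 (M3)
bar 3: v0=G3 v1=B3 (M3)
bar 4: v0=A3 v1=C4 (m3)
bar 5: v0=C4 v1=F4 (P4)
bar 6: v0=A3 v1=C4 (m3)
bar 7: v0=G3 v1=E4 (M6)
bar 8: v0=F3 v1=F4 (P8)
  R4 @ bar5.0: C4/F4 P4 untreated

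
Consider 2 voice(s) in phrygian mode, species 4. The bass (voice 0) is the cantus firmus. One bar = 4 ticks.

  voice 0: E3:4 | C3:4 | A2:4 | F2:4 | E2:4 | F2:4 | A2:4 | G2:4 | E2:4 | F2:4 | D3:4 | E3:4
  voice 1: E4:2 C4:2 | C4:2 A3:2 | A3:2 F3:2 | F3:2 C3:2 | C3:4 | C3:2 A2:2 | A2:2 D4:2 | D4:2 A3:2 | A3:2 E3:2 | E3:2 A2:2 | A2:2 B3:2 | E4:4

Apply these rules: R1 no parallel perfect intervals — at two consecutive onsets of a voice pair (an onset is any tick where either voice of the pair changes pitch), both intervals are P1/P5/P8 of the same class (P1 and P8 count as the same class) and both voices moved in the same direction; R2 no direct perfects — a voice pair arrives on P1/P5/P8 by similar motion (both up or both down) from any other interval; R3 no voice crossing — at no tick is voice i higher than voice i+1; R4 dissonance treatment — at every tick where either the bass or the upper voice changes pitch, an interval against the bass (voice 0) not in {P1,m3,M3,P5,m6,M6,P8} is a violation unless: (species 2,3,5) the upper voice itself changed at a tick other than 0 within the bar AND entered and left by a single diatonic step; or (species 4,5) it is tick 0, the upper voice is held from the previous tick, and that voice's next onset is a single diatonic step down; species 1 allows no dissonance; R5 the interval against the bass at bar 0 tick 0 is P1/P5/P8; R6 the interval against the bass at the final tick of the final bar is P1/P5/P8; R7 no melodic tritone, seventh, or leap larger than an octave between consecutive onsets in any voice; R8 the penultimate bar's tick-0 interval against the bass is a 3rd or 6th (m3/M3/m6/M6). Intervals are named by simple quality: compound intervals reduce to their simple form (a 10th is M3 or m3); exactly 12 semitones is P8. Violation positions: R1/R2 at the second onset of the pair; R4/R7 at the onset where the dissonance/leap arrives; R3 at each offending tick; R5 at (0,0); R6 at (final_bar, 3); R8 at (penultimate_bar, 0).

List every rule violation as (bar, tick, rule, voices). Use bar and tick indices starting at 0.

bar 0: v0=E3 v1=E4 downbeat P8
bar 1: v0=C3 v1=C4 downbeat P8
bar 2: v0=A2 v1=A3 downbeat P8
bar 3: v0=F2 v1=F3 downbeat P8
bar 4: v0=E2 v1=C3 downbeat m6
bar 5: v0=F2 v1=C3 downbeat P5
bar 6: v0=A2 v1=A2 downbeat P1
bar 7: v0=G2 v1=D4 downbeat P5
bar 8: v0=E2 v1=A3 downbeat P4
bar 9: v0=F2 v1=E3 downbeat M7
bar 10: v0=D3 v1=A2 downbeat P4
bar 11: v0=E3 v1=E4 downbeat P8
  -> R4 @ bar 6 tick 2 v(0, 1): A2/D4 P4 untreated
  -> R7 @ bar 6 tick 2 v(1,): A2->D4 leap 17st
  -> R4 @ bar 7 tick 2 v(0, 1): G2/A3 M2 untreated
  -> R4 @ bar 8 tick 0 v(0, 1): E2/A3 P4 untreated
  -> R4 @ bar 9 tick 0 v(0, 1): F2/E3 M7 untreated
  -> R3 @ bar 10 tick 0 v(0, 1): D3 above A2
  -> R4 @ bar 10 tick 0 v(0, 1): D3/A2 P4 untreated
  -> R8 @ bar 10 tick 0 v(0, 1): penult P4 not 3rd/6th
  -> R3 @ bar 10 tick 1 v(0, 1): D3 above A2
  -> R7 @ bar 10 tick 2 v(1,): A2->B3 leap 14st
  -> R2 @ bar 11 tick 0 v(0, 1): D3/B3 M6 -> E3/E4 P8 similar

(6, 2, R4, (0, 1))
(6, 2, R7, (1,))
(7, 2, R4, (0, 1))
(8, 0, R4, (0, 1))
(9, 0, R4, (0, 1))
(10, 0, R3, (0, 1))
(10, 0, R4, (0, 1))
(10, 0, R8, (0, 1))
(10, 1, R3, (0, 1))
(10, 2, R7, (1,))
(11, 0, R2, (0, 1))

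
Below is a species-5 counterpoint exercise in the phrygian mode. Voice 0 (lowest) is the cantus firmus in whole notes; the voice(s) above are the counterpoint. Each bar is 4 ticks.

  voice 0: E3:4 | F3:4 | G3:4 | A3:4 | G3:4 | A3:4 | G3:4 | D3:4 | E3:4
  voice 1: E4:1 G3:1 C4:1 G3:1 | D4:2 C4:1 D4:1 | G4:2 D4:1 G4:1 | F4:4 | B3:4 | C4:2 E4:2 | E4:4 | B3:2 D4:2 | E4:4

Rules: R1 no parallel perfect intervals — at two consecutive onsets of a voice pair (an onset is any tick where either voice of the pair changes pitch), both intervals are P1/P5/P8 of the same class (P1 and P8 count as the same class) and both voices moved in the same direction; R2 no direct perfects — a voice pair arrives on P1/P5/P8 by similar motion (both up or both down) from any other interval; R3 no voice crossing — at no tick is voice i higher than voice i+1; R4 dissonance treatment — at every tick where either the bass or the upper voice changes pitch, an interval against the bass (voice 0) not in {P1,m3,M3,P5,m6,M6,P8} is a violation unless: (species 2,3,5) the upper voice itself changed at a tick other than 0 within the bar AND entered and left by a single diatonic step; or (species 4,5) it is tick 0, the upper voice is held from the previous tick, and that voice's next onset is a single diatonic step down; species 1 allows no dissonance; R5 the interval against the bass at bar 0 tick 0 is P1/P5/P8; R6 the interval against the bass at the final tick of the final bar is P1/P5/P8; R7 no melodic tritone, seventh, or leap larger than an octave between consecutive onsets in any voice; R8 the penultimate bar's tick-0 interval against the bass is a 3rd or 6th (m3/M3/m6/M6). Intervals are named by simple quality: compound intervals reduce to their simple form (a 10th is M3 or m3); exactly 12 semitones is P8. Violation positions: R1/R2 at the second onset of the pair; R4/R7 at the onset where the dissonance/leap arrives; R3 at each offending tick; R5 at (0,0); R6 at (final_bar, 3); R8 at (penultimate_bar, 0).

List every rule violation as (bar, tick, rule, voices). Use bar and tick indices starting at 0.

bar 0: v0=E3 v1=E4 downbeat P8
bar 1: v0=F3 v1=D4 downbeat M6
bar 2: v0=G3 v1=G4 downbeat P8
bar 3: v0=A3 v1=F4 downbeat m6
bar 4: v0=G3 v1=B3 downbeat M3
bar 5: v0=A3 v1=C4 downbeat m3
bar 6: v0=G3 v1=E4 downbeat M6
bar 7: v0=D3 v1=B3 downbeat M6
bar 8: v0=E3 v1=E4 downbeat P8
  -> R2 @ bar 2 tick 0 v(0, 1): F3/D4 M6 -> G3/G4 P8 similar
  -> R7 @ bar 4 tick 0 v(1,): F4->B3 leap 6st
  -> R1 @ bar 8 tick 0 v(0, 1): D3/D4 P8 -> E3/E4 P8 similar

(2, 0, R2, (0, 1))
(4, 0, R7, (1,))
(8, 0, R1, (0, 1))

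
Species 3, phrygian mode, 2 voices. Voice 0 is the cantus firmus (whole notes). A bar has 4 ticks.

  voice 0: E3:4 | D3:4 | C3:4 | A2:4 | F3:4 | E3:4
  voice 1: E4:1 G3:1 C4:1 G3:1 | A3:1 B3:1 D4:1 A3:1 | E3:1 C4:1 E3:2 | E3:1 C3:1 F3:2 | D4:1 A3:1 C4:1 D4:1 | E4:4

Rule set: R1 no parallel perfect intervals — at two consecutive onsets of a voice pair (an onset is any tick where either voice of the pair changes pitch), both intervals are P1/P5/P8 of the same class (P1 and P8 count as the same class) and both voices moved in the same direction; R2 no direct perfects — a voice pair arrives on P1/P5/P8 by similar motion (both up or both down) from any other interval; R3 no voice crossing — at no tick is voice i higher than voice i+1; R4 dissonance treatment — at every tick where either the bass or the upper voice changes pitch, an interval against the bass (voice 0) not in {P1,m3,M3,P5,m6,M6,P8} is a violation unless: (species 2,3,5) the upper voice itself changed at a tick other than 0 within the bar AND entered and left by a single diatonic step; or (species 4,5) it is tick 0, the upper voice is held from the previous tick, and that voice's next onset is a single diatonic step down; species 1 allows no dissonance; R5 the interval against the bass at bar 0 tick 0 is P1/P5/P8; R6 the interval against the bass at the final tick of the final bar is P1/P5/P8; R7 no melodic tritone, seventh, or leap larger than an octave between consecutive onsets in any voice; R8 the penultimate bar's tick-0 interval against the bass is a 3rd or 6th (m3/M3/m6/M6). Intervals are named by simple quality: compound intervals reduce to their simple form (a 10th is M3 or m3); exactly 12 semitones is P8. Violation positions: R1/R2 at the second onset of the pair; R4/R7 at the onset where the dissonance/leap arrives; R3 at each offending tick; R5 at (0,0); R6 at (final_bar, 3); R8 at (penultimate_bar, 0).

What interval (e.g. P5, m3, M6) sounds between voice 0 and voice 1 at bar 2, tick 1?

voice 0=C3 voice 1=C4 -> P8

P8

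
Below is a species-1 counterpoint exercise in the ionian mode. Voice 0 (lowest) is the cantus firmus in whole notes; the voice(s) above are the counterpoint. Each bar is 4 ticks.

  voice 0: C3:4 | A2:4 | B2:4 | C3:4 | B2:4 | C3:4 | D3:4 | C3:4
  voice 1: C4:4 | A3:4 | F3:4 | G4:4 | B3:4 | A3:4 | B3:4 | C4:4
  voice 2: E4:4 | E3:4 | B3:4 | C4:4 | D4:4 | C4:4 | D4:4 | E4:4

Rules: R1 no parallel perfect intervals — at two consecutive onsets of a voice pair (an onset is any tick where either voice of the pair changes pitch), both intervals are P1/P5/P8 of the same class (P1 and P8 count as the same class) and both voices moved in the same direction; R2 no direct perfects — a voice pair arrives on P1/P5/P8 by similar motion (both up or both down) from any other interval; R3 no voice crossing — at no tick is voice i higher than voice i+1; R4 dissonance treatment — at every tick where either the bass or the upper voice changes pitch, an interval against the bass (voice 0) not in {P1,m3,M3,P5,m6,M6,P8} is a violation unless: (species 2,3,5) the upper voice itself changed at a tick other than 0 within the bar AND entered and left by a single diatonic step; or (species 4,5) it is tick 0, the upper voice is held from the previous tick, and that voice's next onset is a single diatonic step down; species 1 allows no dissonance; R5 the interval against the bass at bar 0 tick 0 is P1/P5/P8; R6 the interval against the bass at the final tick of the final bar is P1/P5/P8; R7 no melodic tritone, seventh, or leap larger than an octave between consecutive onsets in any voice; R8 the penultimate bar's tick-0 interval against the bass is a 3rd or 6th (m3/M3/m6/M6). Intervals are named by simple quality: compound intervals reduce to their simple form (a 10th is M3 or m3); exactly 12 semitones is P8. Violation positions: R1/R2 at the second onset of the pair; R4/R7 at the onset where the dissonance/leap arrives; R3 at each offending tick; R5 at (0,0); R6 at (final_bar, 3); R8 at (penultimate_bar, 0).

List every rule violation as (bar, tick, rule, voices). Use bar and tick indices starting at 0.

bar 0: v0=C3 v1=C4 v2=E4 downbeat M3
bar 1: v0=A2 v1=A3 v2=E3 downbeat P5
bar 2: v0=B2 v1=F3 v2=B3 downbeat P8
bar 3: v0=C3 v1=G4 v2=C4 downbeat P8
bar 4: v0=B2 v1=B3 v2=D4 downbeat m3
bar 5: v0=C3 v1=A3 v2=C4 downbeat P8
bar 6: v0=D3 v1=B3 v2=D4 downbeat P8
bar 7: v0=C3 v1=C4 v2=E4 downbeat M3
  -> R5 @ bar 0 tick 0 v(0, 2): opens on M3
  -> R1 @ bar 1 tick 0 v(0, 1): C3/C4 P8 -> A2/A3 P8 similar
  -> R2 @ bar 1 tick 0 v(0, 2): C3/E4 M3 -> A2/E3 P5 similar
  -> R3 @ bar 1 tick 0 v(1, 2): A3 above E3
  -> R3 @ bar 1 tick 1 v(1, 2): A3 above E3
  -> R3 @ bar 1 tick 2 v(1, 2): A3 above E3
  -> R3 @ bar 1 tick 3 v(1, 2): A3 above E3
  -> R2 @ bar 2 tick 0 v(0, 2): A2/E3 P5 -> B2/B3 P8 similar
  -> R4 @ bar 2 tick 0 v(0, 1): B2/F3 TT untreated
  -> R1 @ bar 3 tick 0 v(0, 2): B2/B3 P8 -> C3/C4 P8 similar
  -> R2 @ bar 3 tick 0 v(0, 1): B2/F3 TT -> C3/G4 P5 similar
  -> R2 @ bar 3 tick 0 v(1, 2): F3/B3 TT -> G4/C4 P5 similar
  -> R3 @ bar 3 tick 0 v(1, 2): G4 above C4
  -> R7 @ bar 3 tick 0 v(1,): F3->G4 leap 14st
  -> R3 @ bar 3 tick 1 v(1, 2): G4 above C4
  -> R3 @ bar 3 tick 2 v(1, 2): G4 above C4
  -> R3 @ bar 3 tick 3 v(1, 2): G4 above C4
  -> R2 @ bar 4 tick 0 v(0, 1): C3/G4 P5 -> B2/B3 P8 similar
  -> R1 @ bar 6 tick 0 v(0, 2): C3/C4 P8 -> D3/D4 P8 similar
  -> R8 @ bar 6 tick 0 v(0, 2): penult P8 not 3rd/6th
  -> R6 @ bar 7 tick 3 v(0, 2): closes on M3

(0, 0, R5, (0, 2))
(1, 0, R1, (0, 1))
(1, 0, R2, (0, 2))
(1, 0, R3, (1, 2))
(1, 1, R3, (1, 2))
(1, 2, R3, (1, 2))
(1, 3, R3, (1, 2))
(2, 0, R2, (0, 2))
(2, 0, R4, (0, 1))
(3, 0, R1, (0, 2))
(3, 0, R2, (0, 1))
(3, 0, R2, (1, 2))
(3, 0, R3, (1, 2))
(3, 0, R7, (1,))
(3, 1, R3, (1, 2))
(3, 2, R3, (1, 2))
(3, 3, R3, (1, 2))
(4, 0, R2, (0, 1))
(6, 0, R1, (0, 2))
(6, 0, R8, (0, 2))
(7, 3, R6, (0, 2))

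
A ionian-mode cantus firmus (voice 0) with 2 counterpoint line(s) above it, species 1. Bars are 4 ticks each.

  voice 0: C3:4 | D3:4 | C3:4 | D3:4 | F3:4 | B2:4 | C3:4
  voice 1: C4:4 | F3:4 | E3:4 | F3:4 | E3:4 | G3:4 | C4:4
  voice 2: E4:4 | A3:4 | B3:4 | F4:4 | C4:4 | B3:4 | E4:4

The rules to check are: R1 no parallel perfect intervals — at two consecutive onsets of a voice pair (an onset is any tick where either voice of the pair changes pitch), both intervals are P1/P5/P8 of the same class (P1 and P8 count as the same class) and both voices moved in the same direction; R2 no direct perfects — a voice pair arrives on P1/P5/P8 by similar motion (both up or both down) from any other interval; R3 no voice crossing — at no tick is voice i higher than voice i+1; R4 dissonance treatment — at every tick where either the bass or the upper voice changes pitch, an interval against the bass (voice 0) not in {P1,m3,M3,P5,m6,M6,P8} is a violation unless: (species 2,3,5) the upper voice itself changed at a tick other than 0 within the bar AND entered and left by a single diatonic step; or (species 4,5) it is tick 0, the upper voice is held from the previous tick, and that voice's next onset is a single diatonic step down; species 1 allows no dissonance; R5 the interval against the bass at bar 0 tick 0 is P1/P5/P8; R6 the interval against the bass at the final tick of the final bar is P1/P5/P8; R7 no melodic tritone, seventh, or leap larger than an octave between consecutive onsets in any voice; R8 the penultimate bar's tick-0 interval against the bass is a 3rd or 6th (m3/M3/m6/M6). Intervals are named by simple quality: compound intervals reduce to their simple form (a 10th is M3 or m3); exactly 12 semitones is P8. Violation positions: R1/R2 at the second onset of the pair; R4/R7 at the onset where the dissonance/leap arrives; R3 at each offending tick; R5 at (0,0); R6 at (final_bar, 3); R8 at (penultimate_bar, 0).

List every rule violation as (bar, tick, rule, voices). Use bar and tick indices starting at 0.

(0, 0, R5, (0, 2))
(2, 0, R4, (0, 2))
(3, 0, R2, (1, 2))
(3, 0, R7, (2,))
(4, 0, R3, (0, 1))
(4, 0, R4, (0, 1))
(4, 1, R3, (0, 1))
(4, 2, R3, (0, 1))
(4, 3, R3, (0, 1))
(5, 0, R2, (0, 2))
(5, 0, R7, (0,))
(5, 0, R8, (0, 2))
(6, 0, R2, (0, 1))
(6, 3, R6, (0, 2))

bar 0: v0=C3 v1=C4 v2=E4 downbeat M3
bar 1: v0=D3 v1=F3 v2=A3 downbeat P5
bar 2: v0=C3 v1=E3 v2=B3 downbeat M7
bar 3: v0=D3 v1=F3 v2=F4 downbeat m3
bar 4: v0=F3 v1=E3 v2=C4 downbeat P5
bar 5: v0=B2 v1=G3 v2=B3 downbeat P8
bar 6: v0=C3 v1=C4 v2=E4 downbeat M3
  -> R5 @ bar 0 tick 0 v(0, 2): opens on M3
  -> R4 @ bar 2 tick 0 v(0, 2): C3/B3 M7 untreated
  -> R2 @ bar 3 tick 0 v(1, 2): E3/B3 P5 -> F3/F4 P8 similar
  -> R7 @ bar 3 tick 0 v(2,): B3->F4 leap 6st
  -> R3 @ bar 4 tick 0 v(0, 1): F3 above E3
  -> R4 @ bar 4 tick 0 v(0, 1): F3/E3 m2 untreated
  -> R3 @ bar 4 tick 1 v(0, 1): F3 above E3
  -> R3 @ bar 4 tick 2 v(0, 1): F3 above E3
  -> R3 @ bar 4 tick 3 v(0, 1): F3 above E3
  -> R2 @ bar 5 tick 0 v(0, 2): F3/C4 P5 -> B2/B3 P8 similar
  -> R7 @ bar 5 tick 0 v(0,): F3->B2 leap 6st
  -> R8 @ bar 5 tick 0 v(0, 2): penult P8 not 3rd/6th
  -> R2 @ bar 6 tick 0 v(0, 1): B2/G3 m6 -> C3/C4 P8 similar
  -> R6 @ bar 6 tick 3 v(0, 2): closes on M3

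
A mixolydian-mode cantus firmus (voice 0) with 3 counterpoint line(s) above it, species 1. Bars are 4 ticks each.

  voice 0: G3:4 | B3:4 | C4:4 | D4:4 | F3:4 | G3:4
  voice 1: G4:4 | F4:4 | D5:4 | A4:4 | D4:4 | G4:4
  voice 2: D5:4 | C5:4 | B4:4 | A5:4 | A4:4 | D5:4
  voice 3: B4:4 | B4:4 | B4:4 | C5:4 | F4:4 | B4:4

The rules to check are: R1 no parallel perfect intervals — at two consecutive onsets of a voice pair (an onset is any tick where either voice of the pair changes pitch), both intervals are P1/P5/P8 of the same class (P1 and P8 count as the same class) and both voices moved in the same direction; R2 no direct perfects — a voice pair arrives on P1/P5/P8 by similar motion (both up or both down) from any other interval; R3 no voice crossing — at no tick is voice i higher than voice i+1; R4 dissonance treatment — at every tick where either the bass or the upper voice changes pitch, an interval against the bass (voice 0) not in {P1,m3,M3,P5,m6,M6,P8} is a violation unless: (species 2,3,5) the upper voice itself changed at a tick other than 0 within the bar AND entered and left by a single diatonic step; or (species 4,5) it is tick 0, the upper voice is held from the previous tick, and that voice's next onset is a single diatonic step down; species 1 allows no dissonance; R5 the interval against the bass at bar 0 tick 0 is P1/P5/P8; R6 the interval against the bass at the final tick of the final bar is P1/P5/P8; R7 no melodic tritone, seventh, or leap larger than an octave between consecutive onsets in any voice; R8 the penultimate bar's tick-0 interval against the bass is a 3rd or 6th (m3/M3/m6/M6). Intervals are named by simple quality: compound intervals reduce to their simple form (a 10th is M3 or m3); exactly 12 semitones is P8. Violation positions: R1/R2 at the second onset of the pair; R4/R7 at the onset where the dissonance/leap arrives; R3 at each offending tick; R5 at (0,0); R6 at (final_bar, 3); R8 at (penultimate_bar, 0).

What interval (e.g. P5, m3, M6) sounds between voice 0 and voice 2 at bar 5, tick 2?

voice 0=G3 voice 2=D5 -> P5

P5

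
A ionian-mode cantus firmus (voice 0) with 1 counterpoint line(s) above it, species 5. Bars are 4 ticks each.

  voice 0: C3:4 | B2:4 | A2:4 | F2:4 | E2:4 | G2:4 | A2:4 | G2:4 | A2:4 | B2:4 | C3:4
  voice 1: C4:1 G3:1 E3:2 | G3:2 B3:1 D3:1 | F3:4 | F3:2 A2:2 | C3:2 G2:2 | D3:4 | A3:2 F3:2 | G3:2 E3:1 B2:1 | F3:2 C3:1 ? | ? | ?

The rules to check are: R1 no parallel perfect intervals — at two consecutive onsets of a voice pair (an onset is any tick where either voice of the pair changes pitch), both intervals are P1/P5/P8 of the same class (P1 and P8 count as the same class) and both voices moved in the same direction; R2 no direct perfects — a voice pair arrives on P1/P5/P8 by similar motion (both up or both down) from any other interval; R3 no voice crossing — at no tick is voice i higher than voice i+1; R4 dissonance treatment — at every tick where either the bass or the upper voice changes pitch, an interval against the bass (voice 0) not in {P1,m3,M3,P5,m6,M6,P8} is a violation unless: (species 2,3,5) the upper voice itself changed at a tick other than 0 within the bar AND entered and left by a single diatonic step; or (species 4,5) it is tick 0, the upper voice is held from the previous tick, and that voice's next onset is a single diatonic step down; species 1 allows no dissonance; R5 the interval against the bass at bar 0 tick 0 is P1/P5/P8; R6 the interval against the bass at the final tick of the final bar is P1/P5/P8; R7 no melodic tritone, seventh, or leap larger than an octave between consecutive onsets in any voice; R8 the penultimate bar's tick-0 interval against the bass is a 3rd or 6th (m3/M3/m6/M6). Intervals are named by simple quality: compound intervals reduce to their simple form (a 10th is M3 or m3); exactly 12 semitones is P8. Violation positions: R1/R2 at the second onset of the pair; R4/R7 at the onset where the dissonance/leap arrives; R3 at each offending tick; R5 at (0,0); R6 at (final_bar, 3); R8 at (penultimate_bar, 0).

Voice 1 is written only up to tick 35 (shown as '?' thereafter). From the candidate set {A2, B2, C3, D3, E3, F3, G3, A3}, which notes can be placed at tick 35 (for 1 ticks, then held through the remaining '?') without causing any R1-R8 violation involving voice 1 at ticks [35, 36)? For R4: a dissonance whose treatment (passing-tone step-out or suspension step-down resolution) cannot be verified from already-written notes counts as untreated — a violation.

{A2, A3, C3, E3, F3}

A2: legal
B2: violates R4
C3: legal
D3: violates R4
E3: legal
F3: legal
G3: violates R4
A3: legal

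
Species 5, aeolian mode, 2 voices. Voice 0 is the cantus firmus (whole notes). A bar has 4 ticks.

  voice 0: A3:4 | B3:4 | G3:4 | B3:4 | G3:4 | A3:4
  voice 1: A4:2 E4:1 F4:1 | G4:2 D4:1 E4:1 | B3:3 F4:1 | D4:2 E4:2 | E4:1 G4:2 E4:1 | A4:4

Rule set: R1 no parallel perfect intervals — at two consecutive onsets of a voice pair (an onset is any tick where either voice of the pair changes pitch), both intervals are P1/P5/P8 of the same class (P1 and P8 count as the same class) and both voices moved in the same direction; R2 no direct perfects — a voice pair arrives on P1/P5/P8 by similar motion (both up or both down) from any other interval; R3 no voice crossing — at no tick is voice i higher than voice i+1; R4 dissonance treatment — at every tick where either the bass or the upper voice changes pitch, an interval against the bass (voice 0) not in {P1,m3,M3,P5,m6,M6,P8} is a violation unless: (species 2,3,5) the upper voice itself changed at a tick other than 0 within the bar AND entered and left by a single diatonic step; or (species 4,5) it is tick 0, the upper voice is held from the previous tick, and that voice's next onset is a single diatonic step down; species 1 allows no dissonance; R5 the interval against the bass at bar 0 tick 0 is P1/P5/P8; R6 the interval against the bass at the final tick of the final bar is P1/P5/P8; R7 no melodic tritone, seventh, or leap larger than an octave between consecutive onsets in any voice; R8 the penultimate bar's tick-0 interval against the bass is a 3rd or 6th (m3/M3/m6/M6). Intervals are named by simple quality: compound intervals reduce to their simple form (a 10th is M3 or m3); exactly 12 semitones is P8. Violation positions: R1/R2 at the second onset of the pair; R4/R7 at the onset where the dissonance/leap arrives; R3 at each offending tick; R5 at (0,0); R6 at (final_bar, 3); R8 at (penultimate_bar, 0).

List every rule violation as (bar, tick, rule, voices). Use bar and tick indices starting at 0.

(1, 3, R4, (0, 1))
(2, 3, R4, (0, 1))
(2, 3, R7, (1,))
(3, 2, R4, (0, 1))
(5, 0, R2, (0, 1))

bar 0: v0=A3 v1=A4 downbeat P8
bar 1: v0=B3 v1=G4 downbeat m6
bar 2: v0=G3 v1=B3 downbeat M3
bar 3: v0=B3 v1=D4 downbeat m3
bar 4: v0=G3 v1=E4 downbeat M6
bar 5: v0=A3 v1=A4 downbeat P8
  -> R4 @ bar 1 tick 3 v(0, 1): B3/E4 P4 untreated
  -> R4 @ bar 2 tick 3 v(0, 1): G3/F4 m7 untreated
  -> R7 @ bar 2 tick 3 v(1,): B3->F4 leap 6st
  -> R4 @ bar 3 tick 2 v(0, 1): B3/E4 P4 untreated
  -> R2 @ bar 5 tick 0 v(0, 1): G3/E4 M6 -> A3/A4 P8 similar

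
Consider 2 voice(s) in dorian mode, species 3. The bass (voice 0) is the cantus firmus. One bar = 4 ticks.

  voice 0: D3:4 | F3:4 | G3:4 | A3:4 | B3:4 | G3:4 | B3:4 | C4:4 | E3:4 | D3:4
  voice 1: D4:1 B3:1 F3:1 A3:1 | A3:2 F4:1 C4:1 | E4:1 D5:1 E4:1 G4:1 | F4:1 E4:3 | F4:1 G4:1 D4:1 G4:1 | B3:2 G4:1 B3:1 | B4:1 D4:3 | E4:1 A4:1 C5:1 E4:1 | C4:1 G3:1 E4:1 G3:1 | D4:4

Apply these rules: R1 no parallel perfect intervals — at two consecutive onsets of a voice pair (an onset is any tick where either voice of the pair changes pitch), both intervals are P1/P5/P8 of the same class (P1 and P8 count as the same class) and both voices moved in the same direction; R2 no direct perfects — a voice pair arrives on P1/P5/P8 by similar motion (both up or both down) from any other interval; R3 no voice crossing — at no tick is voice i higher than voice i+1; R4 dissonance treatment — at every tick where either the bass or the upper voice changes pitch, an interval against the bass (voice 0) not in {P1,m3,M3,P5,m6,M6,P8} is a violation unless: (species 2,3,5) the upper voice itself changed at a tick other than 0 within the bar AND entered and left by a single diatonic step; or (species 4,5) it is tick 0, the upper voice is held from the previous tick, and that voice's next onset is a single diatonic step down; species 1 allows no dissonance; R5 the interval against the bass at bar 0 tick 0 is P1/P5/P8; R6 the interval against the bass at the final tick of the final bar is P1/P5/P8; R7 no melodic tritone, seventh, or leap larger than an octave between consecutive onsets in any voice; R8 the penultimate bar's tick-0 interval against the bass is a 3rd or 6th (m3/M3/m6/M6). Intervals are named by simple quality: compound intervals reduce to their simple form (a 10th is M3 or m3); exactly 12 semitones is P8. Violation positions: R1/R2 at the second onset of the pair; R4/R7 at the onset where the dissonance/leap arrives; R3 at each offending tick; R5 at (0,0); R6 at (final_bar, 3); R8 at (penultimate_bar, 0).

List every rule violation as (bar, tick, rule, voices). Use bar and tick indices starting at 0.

bar 0: v0=D3 v1=D4 downbeat P8
bar 1: v0=F3 v1=A3 downbeat M3
bar 2: v0=G3 v1=E4 downbeat M6
bar 3: v0=A3 v1=F4 downbeat m6
bar 4: v0=B3 v1=F4 downbeat TT
bar 5: v0=G3 v1=B3 downbeat M3
bar 6: v0=B3 v1=B4 downbeat P8
bar 7: v0=C4 v1=E4 downbeat M3
bar 8: v0=E3 v1=C4 downbeat m6
bar 9: v0=D3 v1=D4 downbeat P8
  -> R7 @ bar 0 tick 2 v(1,): B3->F3 leap 6st
  -> R7 @ bar 2 tick 1 v(1,): E4->D5 leap 10st
  -> R7 @ bar 2 tick 2 v(1,): D5->E4 leap 10st
  -> R4 @ bar 4 tick 0 v(0, 1): B3/F4 TT untreated
  -> R2 @ bar 6 tick 0 v(0, 1): G3/B3 M3 -> B3/B4 P8 similar

(0, 2, R7, (1,))
(2, 1, R7, (1,))
(2, 2, R7, (1,))
(4, 0, R4, (0, 1))
(6, 0, R2, (0, 1))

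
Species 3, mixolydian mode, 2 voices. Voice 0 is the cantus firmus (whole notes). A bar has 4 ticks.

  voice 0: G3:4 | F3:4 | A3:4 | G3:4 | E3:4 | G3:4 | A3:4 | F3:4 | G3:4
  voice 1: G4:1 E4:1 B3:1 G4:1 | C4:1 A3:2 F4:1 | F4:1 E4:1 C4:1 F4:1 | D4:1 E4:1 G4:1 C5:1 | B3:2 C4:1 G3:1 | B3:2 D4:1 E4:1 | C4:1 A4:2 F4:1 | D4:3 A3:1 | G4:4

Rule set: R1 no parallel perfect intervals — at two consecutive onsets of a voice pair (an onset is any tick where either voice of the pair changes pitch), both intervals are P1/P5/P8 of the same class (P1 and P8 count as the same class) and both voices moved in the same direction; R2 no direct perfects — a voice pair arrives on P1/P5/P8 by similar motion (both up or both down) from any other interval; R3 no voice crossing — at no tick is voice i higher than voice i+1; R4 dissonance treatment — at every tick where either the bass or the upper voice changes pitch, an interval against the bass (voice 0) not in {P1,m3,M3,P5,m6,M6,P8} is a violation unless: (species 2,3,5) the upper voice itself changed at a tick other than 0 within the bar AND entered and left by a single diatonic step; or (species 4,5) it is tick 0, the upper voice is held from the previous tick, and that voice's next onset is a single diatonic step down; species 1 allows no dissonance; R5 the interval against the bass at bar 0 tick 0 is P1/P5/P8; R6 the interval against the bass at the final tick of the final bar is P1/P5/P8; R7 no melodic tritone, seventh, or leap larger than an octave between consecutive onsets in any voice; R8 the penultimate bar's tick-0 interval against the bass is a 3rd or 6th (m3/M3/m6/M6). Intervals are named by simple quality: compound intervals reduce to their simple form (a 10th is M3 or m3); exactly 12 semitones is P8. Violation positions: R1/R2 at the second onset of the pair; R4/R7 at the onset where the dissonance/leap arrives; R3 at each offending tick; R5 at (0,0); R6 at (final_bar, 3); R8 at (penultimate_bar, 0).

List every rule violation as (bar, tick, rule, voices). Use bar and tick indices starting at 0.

(1, 0, R2, (0, 1))
(3, 0, R2, (0, 1))
(3, 3, R4, (0, 1))
(4, 0, R2, (0, 1))
(4, 0, R7, (1,))
(8, 0, R2, (0, 1))
(8, 0, R7, (1,))

bar 0: v0=G3 v1=G4 downbeat P8
bar 1: v0=F3 v1=C4 downbeat P5
bar 2: v0=A3 v1=F4 downbeat m6
bar 3: v0=G3 v1=D4 downbeat P5
bar 4: v0=E3 v1=B3 downbeat P5
bar 5: v0=G3 v1=B3 downbeat M3
bar 6: v0=A3 v1=C4 downbeat m3
bar 7: v0=F3 v1=D4 downbeat M6
bar 8: v0=G3 v1=G4 downbeat P8
  -> R2 @ bar 1 tick 0 v(0, 1): G3/G4 P8 -> F3/C4 P5 similar
  -> R2 @ bar 3 tick 0 v(0, 1): A3/F4 m6 -> G3/D4 P5 similar
  -> R4 @ bar 3 tick 3 v(0, 1): G3/C5 P4 untreated
  -> R2 @ bar 4 tick 0 v(0, 1): G3/C5 P4 -> E3/B3 P5 similar
  -> R7 @ bar 4 tick 0 v(1,): C5->B3 leap 13st
  -> R2 @ bar 8 tick 0 v(0, 1): F3/A3 M3 -> G3/G4 P8 similar
  -> R7 @ bar 8 tick 0 v(1,): A3->G4 leap 10st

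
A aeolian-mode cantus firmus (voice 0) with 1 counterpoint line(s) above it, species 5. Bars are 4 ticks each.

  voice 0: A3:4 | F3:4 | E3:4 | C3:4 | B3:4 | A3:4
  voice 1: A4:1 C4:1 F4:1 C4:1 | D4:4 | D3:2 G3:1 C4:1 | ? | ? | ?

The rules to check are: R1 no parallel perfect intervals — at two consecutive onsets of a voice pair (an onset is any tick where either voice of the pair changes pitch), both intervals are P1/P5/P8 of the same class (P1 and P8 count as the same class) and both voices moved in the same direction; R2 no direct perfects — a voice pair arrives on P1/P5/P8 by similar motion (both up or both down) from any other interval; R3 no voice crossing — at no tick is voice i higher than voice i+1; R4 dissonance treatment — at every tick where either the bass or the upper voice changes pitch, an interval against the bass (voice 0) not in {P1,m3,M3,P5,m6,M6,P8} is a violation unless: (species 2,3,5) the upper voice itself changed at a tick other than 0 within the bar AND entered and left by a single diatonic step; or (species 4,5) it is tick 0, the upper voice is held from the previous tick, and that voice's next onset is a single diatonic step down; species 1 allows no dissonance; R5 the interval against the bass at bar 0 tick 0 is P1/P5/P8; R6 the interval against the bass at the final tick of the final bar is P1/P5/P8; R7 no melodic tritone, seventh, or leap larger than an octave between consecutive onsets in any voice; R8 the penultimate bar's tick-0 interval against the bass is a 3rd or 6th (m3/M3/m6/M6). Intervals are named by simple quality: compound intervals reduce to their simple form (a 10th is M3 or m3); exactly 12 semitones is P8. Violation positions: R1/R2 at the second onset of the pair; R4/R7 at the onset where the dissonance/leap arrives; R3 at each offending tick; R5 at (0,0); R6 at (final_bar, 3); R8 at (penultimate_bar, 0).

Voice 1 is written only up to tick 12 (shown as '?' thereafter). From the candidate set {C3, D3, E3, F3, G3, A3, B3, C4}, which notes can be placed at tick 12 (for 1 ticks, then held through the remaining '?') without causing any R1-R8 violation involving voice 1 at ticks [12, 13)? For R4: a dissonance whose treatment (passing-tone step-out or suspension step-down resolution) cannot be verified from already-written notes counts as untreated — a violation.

{A3, C4, E3}

C3: violates R2
D3: violates R4,R7
E3: legal
F3: violates R4
G3: violates R2
A3: legal
B3: violates R4
C4: legal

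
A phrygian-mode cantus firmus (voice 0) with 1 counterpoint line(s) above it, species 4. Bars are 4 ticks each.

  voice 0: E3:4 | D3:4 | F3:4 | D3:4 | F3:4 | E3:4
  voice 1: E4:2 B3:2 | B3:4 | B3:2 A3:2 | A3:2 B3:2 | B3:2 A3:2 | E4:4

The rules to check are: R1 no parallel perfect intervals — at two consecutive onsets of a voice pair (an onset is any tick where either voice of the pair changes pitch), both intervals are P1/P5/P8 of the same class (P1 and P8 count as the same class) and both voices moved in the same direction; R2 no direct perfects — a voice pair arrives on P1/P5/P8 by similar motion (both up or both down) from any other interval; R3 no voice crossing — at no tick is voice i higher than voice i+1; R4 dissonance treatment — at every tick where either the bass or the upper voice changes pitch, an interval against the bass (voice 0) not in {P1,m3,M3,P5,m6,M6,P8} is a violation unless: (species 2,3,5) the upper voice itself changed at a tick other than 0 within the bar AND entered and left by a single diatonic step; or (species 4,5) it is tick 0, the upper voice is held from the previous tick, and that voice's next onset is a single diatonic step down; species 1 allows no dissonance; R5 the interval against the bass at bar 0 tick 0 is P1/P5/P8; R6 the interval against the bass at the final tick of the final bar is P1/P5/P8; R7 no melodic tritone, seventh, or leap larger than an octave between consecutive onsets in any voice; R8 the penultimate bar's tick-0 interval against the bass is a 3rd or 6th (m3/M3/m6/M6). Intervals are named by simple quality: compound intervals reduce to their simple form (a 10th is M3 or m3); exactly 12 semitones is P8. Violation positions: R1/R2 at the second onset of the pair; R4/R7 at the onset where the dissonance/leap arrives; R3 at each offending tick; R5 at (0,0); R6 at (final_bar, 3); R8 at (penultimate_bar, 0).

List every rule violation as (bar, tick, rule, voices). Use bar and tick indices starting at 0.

bar 0: v0=E3 v1=E4 downbeat P8
bar 1: v0=D3 v1=B3 downbeat M6
bar 2: v0=F3 v1=B3 downbeat TT
bar 3: v0=D3 v1=A3 downbeat P5
bar 4: v0=F3 v1=B3 downbeat TT
bar 5: v0=E3 v1=E4 downbeat P8
  -> R8 @ bar 4 tick 0 v(0, 1): penult TT not 3rd/6th

(4, 0, R8, (0, 1))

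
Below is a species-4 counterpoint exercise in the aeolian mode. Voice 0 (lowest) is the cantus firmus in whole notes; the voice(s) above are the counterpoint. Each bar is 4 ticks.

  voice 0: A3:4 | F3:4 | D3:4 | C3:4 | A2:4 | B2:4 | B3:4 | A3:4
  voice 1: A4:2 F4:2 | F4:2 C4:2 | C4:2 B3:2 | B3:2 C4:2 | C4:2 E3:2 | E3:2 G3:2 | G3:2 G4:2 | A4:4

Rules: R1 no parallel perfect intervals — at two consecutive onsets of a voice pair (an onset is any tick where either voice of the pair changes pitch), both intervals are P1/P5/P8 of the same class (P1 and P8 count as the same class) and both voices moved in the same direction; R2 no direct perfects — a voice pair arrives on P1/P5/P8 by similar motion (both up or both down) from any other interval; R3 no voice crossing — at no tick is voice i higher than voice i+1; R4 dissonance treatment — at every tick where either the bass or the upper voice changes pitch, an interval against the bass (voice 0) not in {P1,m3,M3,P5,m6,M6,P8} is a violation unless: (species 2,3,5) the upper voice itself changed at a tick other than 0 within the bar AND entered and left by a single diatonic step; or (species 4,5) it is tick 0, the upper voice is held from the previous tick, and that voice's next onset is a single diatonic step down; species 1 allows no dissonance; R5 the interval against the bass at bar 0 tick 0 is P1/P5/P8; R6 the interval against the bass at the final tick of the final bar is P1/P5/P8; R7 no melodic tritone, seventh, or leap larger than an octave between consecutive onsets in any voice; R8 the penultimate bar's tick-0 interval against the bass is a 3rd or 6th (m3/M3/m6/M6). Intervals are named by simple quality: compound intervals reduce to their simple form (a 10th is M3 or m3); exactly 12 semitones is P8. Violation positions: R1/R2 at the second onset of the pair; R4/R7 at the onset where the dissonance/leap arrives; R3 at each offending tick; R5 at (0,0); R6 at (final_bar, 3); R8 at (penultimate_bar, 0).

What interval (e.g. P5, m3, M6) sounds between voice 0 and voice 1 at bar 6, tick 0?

voice 0=B3 voice 1=G3 -> M3

M3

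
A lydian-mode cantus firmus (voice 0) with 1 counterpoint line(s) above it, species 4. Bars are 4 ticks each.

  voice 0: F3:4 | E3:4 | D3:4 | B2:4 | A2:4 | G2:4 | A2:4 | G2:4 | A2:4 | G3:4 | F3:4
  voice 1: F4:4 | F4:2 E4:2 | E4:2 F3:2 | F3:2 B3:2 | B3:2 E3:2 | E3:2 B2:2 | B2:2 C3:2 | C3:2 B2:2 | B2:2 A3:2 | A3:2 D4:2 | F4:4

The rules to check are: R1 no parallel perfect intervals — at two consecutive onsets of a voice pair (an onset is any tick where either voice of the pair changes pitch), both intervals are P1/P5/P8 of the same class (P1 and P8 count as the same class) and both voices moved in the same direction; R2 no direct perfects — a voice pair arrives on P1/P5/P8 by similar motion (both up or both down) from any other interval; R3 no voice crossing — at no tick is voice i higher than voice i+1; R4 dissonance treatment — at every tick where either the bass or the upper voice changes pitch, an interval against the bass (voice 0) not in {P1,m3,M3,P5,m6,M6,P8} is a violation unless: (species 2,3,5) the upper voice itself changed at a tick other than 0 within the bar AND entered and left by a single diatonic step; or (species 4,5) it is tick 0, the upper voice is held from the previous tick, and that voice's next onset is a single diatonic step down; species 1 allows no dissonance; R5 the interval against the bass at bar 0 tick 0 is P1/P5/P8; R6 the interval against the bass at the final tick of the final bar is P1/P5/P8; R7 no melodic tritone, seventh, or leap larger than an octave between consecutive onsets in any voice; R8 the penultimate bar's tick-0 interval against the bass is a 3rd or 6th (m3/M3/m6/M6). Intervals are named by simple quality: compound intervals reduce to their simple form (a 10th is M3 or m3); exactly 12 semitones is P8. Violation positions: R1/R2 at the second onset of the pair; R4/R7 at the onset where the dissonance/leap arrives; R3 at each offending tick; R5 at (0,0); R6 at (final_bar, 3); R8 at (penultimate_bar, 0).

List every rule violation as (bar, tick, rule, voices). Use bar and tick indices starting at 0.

bar 0: v0=F3 v1=F4 downbeat P8
bar 1: v0=E3 v1=F4 downbeat m2
bar 2: v0=D3 v1=E4 downbeat M2
bar 3: v0=B2 v1=F3 downbeat TT
bar 4: v0=A2 v1=B3 downbeat M2
bar 5: v0=G2 v1=E3 downbeat M6
bar 6: v0=A2 v1=B2 downbeat M2
bar 7: v0=G2 v1=C3 downbeat P4
bar 8: v0=A2 v1=B2 downbeat M2
bar 9: v0=G3 v1=A3 downbeat M2
bar 10: v0=F3 v1=F4 downbeat P8
  -> R4 @ bar 2 tick 0 v(0, 1): D3/E4 M2 untreated
  -> R7 @ bar 2 tick 2 v(1,): E4->F3 leap 11st
  -> R4 @ bar 3 tick 0 v(0, 1): B2/F3 TT untreated
  -> R7 @ bar 3 tick 2 v(1,): F3->B3 leap 6st
  -> R4 @ bar 4 tick 0 v(0, 1): A2/B3 M2 untreated
  -> R4 @ bar 6 tick 0 v(0, 1): A2/B2 M2 untreated
  -> R4 @ bar 8 tick 0 v(0, 1): A2/B2 M2 untreated
  -> R7 @ bar 8 tick 2 v(1,): B2->A3 leap 10st
  -> R4 @ bar 9 tick 0 v(0, 1): G3/A3 M2 untreated
  -> R7 @ bar 9 tick 0 v(0,): A2->G3 leap 10st
  -> R8 @ bar 9 tick 0 v(0, 1): penult M2 not 3rd/6th

(2, 0, R4, (0, 1))
(2, 2, R7, (1,))
(3, 0, R4, (0, 1))
(3, 2, R7, (1,))
(4, 0, R4, (0, 1))
(6, 0, R4, (0, 1))
(8, 0, R4, (0, 1))
(8, 2, R7, (1,))
(9, 0, R4, (0, 1))
(9, 0, R7, (0,))
(9, 0, R8, (0, 1))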